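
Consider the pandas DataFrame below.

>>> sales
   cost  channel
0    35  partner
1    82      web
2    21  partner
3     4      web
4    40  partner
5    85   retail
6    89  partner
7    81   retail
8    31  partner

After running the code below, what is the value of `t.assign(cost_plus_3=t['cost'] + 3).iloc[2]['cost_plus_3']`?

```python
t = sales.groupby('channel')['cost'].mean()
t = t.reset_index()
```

group by channel, mean of cost:
channel
partner    43.2
retail     83.0
web        43.0
Name: cost, dtype: float64
reset_index():
   channel  cost
0  partner  43.2
1   retail  83.0
2      web  43.0
add column cost_plus_3 = t['cost'] + 3:
   channel  cost  cost_plus_3
0  partner  43.2         46.2
1   retail  83.0         86.0
2      web  43.0         46.0

46.0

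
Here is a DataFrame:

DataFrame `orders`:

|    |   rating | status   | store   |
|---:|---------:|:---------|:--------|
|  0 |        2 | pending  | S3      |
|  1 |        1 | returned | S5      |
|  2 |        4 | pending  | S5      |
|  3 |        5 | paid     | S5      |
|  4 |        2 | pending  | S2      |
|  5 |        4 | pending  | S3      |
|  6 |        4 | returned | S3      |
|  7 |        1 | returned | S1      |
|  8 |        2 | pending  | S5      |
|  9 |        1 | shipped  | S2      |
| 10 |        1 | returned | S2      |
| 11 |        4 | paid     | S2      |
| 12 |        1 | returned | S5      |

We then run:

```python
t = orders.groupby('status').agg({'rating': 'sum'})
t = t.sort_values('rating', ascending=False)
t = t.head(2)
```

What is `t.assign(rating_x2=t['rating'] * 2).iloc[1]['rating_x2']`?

18

group by status, sum of rating:
          rating
status          
paid           9
pending       14
returned       8
shipped        1
sort by rating descending:
          rating
status          
pending       14
paid           9
returned       8
shipped        1
take first 2 rows:
         rating
status         
pending      14
paid          9
add column rating_x2 = t['rating'] * 2:
         rating  rating_x2
status                    
pending      14         28
paid          9         18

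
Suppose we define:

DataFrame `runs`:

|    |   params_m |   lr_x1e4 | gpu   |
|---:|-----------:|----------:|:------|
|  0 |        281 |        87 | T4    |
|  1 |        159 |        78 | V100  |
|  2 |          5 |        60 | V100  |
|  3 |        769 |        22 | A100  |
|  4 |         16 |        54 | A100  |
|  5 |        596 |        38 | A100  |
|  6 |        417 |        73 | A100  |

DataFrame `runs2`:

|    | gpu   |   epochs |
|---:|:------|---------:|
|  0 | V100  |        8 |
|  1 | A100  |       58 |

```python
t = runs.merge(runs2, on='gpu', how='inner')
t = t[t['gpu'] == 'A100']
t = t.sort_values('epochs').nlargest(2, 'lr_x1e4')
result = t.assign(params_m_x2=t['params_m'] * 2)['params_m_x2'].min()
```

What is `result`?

32

merge on 'gpu' (how='inner') → 6 rows:
   params_m  lr_x1e4   gpu  epochs
0       159       78  V100       8
1         5       60  V100       8
2       769       22  A100      58
3        16       54  A100      58
4       596       38  A100      58
5       417       73  A100      58
filter rows where gpu == 'A100':
   params_m  lr_x1e4   gpu  epochs
2       769       22  A100      58
3        16       54  A100      58
4       596       38  A100      58
5       417       73  A100      58
sort by epochs:
   params_m  lr_x1e4   gpu  epochs
2       769       22  A100      58
3        16       54  A100      58
4       596       38  A100      58
5       417       73  A100      58
take 2 rows with largest lr_x1e4:
   params_m  lr_x1e4   gpu  epochs
5       417       73  A100      58
3        16       54  A100      58
add column params_m_x2 = t['params_m'] * 2:
   params_m  lr_x1e4   gpu  epochs  params_m_x2
5       417       73  A100      58          834
3        16       54  A100      58           32
Hence 32.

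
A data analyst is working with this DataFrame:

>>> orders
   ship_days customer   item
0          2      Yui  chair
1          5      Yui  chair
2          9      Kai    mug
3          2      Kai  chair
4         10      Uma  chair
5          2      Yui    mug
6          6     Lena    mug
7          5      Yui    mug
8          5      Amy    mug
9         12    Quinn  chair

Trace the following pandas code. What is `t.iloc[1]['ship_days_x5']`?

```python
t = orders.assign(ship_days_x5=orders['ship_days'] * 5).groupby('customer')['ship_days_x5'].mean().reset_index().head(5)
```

27.5

add column ship_days_x5 = orders['ship_days'] * 5:
   ship_days customer   item  ship_days_x5
0          2      Yui  chair            10
1          5      Yui  chair            25
2          9      Kai    mug            45
3          2      Kai  chair            10
4         10      Uma  chair            50
5          2      Yui    mug            10
6          6     Lena    mug            30
7          5      Yui    mug            25
8          5      Amy    mug            25
9         12    Quinn  chair            60
group by customer, mean of ship_days_x5:
customer
Amy      25.0
Kai      27.5
Lena     30.0
Quinn    60.0
Uma      50.0
Yui      17.5
Name: ship_days_x5, dtype: float64
reset_index():
  customer  ship_days_x5
0      Amy          25.0
1      Kai          27.5
2     Lena          30.0
3    Quinn          60.0
4      Uma          50.0
5      Yui          17.5
take first 5 rows:
  customer  ship_days_x5
0      Amy          25.0
1      Kai          27.5
2     Lena          30.0
3    Quinn          60.0
4      Uma          50.0
The value at position 1, column 'ship_days_x5' is 27.5.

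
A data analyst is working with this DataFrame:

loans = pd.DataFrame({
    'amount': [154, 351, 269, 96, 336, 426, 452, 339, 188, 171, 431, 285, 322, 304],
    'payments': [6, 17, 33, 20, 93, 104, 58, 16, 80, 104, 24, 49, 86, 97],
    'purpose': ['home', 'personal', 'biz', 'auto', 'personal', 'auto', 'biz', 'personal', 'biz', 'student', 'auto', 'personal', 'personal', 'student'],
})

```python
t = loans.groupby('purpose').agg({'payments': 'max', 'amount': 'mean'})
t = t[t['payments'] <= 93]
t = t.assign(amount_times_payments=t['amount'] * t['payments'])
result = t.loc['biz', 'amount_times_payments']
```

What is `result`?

24240.0

group by purpose: max(payments), mean(amount):
          payments      amount
purpose                       
auto           104  317.666667
biz             80  303.000000
home             6  154.000000
personal        93  326.600000
student        104  237.500000
filter rows where payments <= 93:
          payments  amount
purpose                   
biz             80   303.0
home             6   154.0
personal        93   326.6
add column amount_times_payments = t['amount'] * t['payments']:
          payments  amount  amount_times_payments
purpose                                          
biz             80   303.0                24240.0
home             6   154.0                  924.0
personal        93   326.6                30373.8
Taking the value at row 'biz', column 'amount_times_payments' gives 24240.0.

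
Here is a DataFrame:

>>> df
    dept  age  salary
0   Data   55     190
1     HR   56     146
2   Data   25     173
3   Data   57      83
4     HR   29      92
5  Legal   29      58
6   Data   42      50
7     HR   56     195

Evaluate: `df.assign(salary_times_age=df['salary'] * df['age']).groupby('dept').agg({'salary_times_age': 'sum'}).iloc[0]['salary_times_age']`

add column salary_times_age = df['salary'] * df['age']:
    dept  age  salary  salary_times_age
0   Data   55     190             10450
1     HR   56     146              8176
2   Data   25     173              4325
3   Data   57      83              4731
4     HR   29      92              2668
5  Legal   29      58              1682
6   Data   42      50              2100
7     HR   56     195             10920
group by dept, sum of salary_times_age:
       salary_times_age
dept                   
Data              21606
HR                21764
Legal              1682

21606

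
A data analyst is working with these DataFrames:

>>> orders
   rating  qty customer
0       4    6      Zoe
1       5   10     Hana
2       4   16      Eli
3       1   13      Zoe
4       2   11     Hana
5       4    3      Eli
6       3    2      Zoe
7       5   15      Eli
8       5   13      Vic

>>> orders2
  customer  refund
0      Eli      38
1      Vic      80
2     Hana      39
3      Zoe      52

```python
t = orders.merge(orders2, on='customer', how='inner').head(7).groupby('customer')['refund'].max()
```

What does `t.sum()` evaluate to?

merge on 'customer' (how='inner') → 9 rows:
   rating  qty customer  refund
0       4    6      Zoe      52
1       5   10     Hana      39
2       4   16      Eli      38
3       1   13      Zoe      52
4       2   11     Hana      39
5       4    3      Eli      38
6       3    2      Zoe      52
7       5   15      Eli      38
8       5   13      Vic      80
take first 7 rows:
   rating  qty customer  refund
0       4    6      Zoe      52
1       5   10     Hana      39
2       4   16      Eli      38
3       1   13      Zoe      52
4       2   11     Hana      39
5       4    3      Eli      38
6       3    2      Zoe      52
group by customer, max of refund:
customer
Eli     38
Hana    39
Zoe     52
Name: refund, dtype: int64

129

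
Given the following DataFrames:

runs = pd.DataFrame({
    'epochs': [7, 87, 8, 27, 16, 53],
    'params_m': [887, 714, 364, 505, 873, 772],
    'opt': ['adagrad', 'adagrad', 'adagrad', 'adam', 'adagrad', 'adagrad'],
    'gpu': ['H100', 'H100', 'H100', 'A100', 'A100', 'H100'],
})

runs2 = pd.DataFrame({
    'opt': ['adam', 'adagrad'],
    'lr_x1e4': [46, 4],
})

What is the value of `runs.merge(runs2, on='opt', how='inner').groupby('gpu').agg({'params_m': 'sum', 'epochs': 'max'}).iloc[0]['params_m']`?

1378

merge on 'opt' (how='inner') → 6 rows:
   epochs  params_m      opt   gpu  lr_x1e4
0       7       887  adagrad  H100        4
1      87       714  adagrad  H100        4
2       8       364  adagrad  H100        4
3      27       505     adam  A100       46
4      16       873  adagrad  A100        4
5      53       772  adagrad  H100        4
group by gpu: sum(params_m), max(epochs):
      params_m  epochs
gpu                   
A100      1378      27
H100      2737      87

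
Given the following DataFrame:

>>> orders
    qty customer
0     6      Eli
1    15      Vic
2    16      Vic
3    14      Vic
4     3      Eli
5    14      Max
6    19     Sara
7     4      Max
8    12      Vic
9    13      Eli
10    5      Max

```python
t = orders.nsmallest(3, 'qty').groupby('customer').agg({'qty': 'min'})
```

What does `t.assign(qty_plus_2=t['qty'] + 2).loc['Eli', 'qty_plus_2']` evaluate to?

take 3 rows with smallest qty:
    qty customer
4     3      Eli
7     4      Max
10    5      Max
group by customer, min of qty:
          qty
customer     
Eli         3
Max         4
add column qty_plus_2 = t['qty'] + 2:
          qty  qty_plus_2
customer                 
Eli         3           5
Max         4           6
value at row 'Eli', column 'qty_plus_2' → 5

5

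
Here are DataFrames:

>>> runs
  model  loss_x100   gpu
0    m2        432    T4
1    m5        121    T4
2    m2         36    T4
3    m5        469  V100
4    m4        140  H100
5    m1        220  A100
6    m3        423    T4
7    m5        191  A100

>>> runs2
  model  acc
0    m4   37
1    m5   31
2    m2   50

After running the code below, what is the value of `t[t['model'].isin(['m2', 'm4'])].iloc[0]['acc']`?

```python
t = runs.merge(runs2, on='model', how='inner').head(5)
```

50

merge on 'model' (how='inner') → 6 rows:
  model  loss_x100   gpu  acc
0    m2        432    T4   50
1    m5        121    T4   31
2    m2         36    T4   50
3    m5        469  V100   31
4    m4        140  H100   37
5    m5        191  A100   31
take first 5 rows:
  model  loss_x100   gpu  acc
0    m2        432    T4   50
1    m5        121    T4   31
2    m2         36    T4   50
3    m5        469  V100   31
4    m4        140  H100   37
filter rows where model in ['m2', 'm4']:
  model  loss_x100   gpu  acc
0    m2        432    T4   50
2    m2         36    T4   50
4    m4        140  H100   37
Taking the value at position 0, column 'acc' gives 50.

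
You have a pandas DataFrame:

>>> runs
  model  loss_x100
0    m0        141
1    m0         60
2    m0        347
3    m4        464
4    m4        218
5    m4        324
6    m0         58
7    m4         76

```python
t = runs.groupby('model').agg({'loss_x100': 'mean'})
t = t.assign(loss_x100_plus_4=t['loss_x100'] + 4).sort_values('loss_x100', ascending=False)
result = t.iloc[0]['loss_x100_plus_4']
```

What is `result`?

274.5

group by model, mean of loss_x100:
       loss_x100
model           
m0         151.5
m4         270.5
add column loss_x100_plus_4 = t['loss_x100'] + 4:
       loss_x100  loss_x100_plus_4
model                             
m0         151.5             155.5
m4         270.5             274.5
sort by loss_x100 descending:
       loss_x100  loss_x100_plus_4
model                             
m4         270.5             274.5
m0         151.5             155.5
Reading off the value at position 0, column 'loss_x100_plus_4', we get 274.5.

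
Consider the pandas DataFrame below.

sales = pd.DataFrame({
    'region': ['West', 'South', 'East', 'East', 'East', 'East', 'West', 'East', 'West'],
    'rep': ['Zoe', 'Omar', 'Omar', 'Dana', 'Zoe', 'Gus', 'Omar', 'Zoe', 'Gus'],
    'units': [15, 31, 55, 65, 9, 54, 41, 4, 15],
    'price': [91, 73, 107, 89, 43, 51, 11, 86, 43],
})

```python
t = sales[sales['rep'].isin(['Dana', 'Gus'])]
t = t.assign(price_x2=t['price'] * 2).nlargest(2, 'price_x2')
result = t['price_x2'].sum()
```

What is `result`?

280

filter rows where rep in ['Dana', 'Gus']:
  region   rep  units  price
3   East  Dana     65     89
5   East   Gus     54     51
8   West   Gus     15     43
add column price_x2 = t['price'] * 2:
  region   rep  units  price  price_x2
3   East  Dana     65     89       178
5   East   Gus     54     51       102
8   West   Gus     15     43        86
take 2 rows with largest price_x2:
  region   rep  units  price  price_x2
3   East  Dana     65     89       178
5   East   Gus     54     51       102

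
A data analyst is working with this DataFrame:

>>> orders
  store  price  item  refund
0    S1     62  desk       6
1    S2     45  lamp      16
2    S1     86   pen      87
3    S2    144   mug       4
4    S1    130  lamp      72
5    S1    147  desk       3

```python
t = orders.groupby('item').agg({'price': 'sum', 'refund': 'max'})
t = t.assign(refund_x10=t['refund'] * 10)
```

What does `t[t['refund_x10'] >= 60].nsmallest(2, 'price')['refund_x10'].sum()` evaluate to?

1590

group by item: sum(price), max(refund):
      price  refund
item               
desk    209       6
lamp    175      72
mug     144       4
pen      86      87
add column refund_x10 = t['refund'] * 10:
      price  refund  refund_x10
item                           
desk    209       6          60
lamp    175      72         720
mug     144       4          40
pen      86      87         870
filter rows where refund_x10 >= 60:
      price  refund  refund_x10
item                           
desk    209       6          60
lamp    175      72         720
pen      86      87         870
take 2 rows with smallest price:
      price  refund  refund_x10
item                           
pen      86      87         870
lamp    175      72         720
Taking the sum of column 'refund_x10' gives 1590.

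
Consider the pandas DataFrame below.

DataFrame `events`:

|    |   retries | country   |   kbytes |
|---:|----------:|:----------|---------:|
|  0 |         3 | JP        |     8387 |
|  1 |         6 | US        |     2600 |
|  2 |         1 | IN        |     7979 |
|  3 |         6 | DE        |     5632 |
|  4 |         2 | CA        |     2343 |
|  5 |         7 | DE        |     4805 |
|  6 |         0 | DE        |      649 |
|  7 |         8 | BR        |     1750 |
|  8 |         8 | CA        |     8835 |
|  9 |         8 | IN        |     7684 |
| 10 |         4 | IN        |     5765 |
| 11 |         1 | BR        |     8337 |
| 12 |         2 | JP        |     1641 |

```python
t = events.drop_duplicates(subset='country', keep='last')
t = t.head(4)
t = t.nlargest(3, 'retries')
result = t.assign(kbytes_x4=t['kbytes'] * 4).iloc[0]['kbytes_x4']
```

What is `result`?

drop duplicate country (keep=last):
    retries country  kbytes
1         6      US    2600
6         0      DE     649
8         8      CA    8835
10        4      IN    5765
11        1      BR    8337
12        2      JP    1641
take first 4 rows:
    retries country  kbytes
1         6      US    2600
6         0      DE     649
8         8      CA    8835
10        4      IN    5765
take 3 rows with largest retries:
    retries country  kbytes
8         8      CA    8835
1         6      US    2600
10        4      IN    5765
add column kbytes_x4 = t['kbytes'] * 4:
    retries country  kbytes  kbytes_x4
8         8      CA    8835      35340
1         6      US    2600      10400
10        4      IN    5765      23060
Reading off the value at position 0, column 'kbytes_x4', we get 35340.

35340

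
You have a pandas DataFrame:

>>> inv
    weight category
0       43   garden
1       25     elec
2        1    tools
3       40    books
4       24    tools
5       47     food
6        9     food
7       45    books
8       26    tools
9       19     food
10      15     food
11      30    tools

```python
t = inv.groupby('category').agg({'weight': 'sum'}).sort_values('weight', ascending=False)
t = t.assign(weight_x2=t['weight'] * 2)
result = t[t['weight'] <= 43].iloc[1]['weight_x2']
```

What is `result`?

50

group by category, sum of weight:
          weight
category        
books         85
elec          25
food          90
garden        43
tools         81
sort by weight descending:
          weight
category        
food          90
books         85
tools         81
garden        43
elec          25
add column weight_x2 = t['weight'] * 2:
          weight  weight_x2
category                   
food          90        180
books         85        170
tools         81        162
garden        43         86
elec          25         50
filter rows where weight <= 43:
          weight  weight_x2
category                   
garden        43         86
elec          25         50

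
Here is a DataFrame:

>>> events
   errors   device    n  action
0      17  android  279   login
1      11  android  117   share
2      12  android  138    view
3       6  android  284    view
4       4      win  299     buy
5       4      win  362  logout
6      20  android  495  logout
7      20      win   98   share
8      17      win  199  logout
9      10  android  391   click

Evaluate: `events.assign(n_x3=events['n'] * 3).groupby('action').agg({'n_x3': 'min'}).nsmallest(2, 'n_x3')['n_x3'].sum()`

708

add column n_x3 = events['n'] * 3:
   errors   device    n  action  n_x3
0      17  android  279   login   837
1      11  android  117   share   351
2      12  android  138    view   414
3       6  android  284    view   852
4       4      win  299     buy   897
5       4      win  362  logout  1086
6      20  android  495  logout  1485
7      20      win   98   share   294
8      17      win  199  logout   597
9      10  android  391   click  1173
group by action, min of n_x3:
        n_x3
action      
buy      897
click   1173
login    837
logout   597
share    294
view     414
take 2 rows with smallest n_x3:
        n_x3
action      
share    294
view     414
Hence 708.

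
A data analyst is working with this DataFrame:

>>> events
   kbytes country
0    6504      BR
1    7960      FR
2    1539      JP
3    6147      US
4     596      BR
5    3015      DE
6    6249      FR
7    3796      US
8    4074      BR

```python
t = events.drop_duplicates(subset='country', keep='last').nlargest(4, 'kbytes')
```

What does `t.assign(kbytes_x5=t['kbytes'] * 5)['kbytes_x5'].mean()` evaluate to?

21417.5

drop duplicate country (keep=last):
   kbytes country
2    1539      JP
5    3015      DE
6    6249      FR
7    3796      US
8    4074      BR
take 4 rows with largest kbytes:
   kbytes country
6    6249      FR
8    4074      BR
7    3796      US
5    3015      DE
add column kbytes_x5 = t['kbytes'] * 5:
   kbytes country  kbytes_x5
6    6249      FR      31245
8    4074      BR      20370
7    3796      US      18980
5    3015      DE      15075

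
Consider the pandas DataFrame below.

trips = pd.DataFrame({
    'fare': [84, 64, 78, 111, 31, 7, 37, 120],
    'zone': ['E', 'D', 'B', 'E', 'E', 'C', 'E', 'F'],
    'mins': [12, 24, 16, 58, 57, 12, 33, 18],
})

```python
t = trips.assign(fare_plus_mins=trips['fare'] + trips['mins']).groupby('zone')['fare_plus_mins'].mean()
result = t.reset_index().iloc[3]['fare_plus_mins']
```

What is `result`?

105.75

add column fare_plus_mins = trips['fare'] + trips['mins']:
   fare zone  mins  fare_plus_mins
0    84    E    12              96
1    64    D    24              88
2    78    B    16              94
3   111    E    58             169
4    31    E    57              88
5     7    C    12              19
6    37    E    33              70
7   120    F    18             138
group by zone, mean of fare_plus_mins:
zone
B     94.00
C     19.00
D     88.00
E    105.75
F    138.00
Name: fare_plus_mins, dtype: float64
reset_index():
  zone  fare_plus_mins
0    B           94.00
1    C           19.00
2    D           88.00
3    E          105.75
4    F          138.00
Taking the value at position 3, column 'fare_plus_mins' gives 105.75.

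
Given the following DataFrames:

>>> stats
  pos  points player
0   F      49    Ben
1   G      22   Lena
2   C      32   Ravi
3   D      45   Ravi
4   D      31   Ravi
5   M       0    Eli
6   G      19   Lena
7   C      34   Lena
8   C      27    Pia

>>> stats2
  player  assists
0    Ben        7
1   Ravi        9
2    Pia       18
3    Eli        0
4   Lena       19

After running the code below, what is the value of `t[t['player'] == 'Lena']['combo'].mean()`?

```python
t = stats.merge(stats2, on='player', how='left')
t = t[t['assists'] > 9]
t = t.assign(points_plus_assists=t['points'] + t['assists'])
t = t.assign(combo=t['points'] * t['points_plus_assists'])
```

1142.0

merge on 'player' (how='left') → 9 rows:
  pos  points player  assists
0   F      49    Ben        7
1   G      22   Lena       19
2   C      32   Ravi        9
3   D      45   Ravi        9
4   D      31   Ravi        9
5   M       0    Eli        0
6   G      19   Lena       19
7   C      34   Lena       19
8   C      27    Pia       18
filter rows where assists > 9:
  pos  points player  assists
1   G      22   Lena       19
6   G      19   Lena       19
7   C      34   Lena       19
8   C      27    Pia       18
add column points_plus_assists = t['points'] + t['assists']:
  pos  points player  assists  points_plus_assists
1   G      22   Lena       19                   41
6   G      19   Lena       19                   38
7   C      34   Lena       19                   53
8   C      27    Pia       18                   45
add column combo = t['points'] * t['points_plus_assists']:
  pos  points player  assists  points_plus_assists  combo
1   G      22   Lena       19                   41    902
6   G      19   Lena       19                   38    722
7   C      34   Lena       19                   53   1802
8   C      27    Pia       18                   45   1215
filter rows where player == 'Lena':
  pos  points player  assists  points_plus_assists  combo
1   G      22   Lena       19                   41    902
6   G      19   Lena       19                   38    722
7   C      34   Lena       19                   53   1802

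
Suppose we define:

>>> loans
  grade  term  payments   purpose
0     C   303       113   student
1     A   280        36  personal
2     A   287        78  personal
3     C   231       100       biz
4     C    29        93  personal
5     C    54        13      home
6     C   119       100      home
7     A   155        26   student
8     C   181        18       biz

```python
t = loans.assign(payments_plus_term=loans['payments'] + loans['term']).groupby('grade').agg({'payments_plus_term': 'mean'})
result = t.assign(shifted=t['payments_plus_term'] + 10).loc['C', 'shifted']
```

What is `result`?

add column payments_plus_term = loans['payments'] + loans['term']:
  grade  term  payments   purpose  payments_plus_term
0     C   303       113   student                 416
1     A   280        36  personal                 316
2     A   287        78  personal                 365
3     C   231       100       biz                 331
4     C    29        93  personal                 122
5     C    54        13      home                  67
6     C   119       100      home                 219
7     A   155        26   student                 181
8     C   181        18       biz                 199
group by grade, mean of payments_plus_term:
       payments_plus_term
grade                    
A              287.333333
C              225.666667
add column shifted = t['payments_plus_term'] + 10:
       payments_plus_term     shifted
grade                                
A              287.333333  297.333333
C              225.666667  235.666667
Taking the value at row 'C', column 'shifted' gives 235.666666667.

235.666666667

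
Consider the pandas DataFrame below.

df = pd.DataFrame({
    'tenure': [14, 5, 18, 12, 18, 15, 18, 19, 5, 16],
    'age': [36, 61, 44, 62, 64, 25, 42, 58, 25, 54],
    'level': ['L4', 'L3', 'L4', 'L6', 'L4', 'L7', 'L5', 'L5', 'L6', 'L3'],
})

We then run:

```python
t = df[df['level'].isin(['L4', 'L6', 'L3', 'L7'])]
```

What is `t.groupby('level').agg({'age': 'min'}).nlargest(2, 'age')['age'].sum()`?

90

filter rows where level in ['L4', 'L6', 'L3', 'L7']:
   tenure  age level
0      14   36    L4
1       5   61    L3
2      18   44    L4
3      12   62    L6
4      18   64    L4
5      15   25    L7
8       5   25    L6
9      16   54    L3
group by level, min of age:
       age
level     
L3      54
L4      36
L6      25
L7      25
take 2 rows with largest age:
       age
level     
L3      54
L4      36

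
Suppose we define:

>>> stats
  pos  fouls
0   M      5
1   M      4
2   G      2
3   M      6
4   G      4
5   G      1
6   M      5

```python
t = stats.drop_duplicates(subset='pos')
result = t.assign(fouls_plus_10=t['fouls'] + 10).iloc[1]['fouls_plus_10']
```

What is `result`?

drop duplicate pos (keep=first):
  pos  fouls
0   M      5
2   G      2
add column fouls_plus_10 = t['fouls'] + 10:
  pos  fouls  fouls_plus_10
0   M      5             15
2   G      2             12
So iloc[1]['fouls_plus_10'] = 12.

12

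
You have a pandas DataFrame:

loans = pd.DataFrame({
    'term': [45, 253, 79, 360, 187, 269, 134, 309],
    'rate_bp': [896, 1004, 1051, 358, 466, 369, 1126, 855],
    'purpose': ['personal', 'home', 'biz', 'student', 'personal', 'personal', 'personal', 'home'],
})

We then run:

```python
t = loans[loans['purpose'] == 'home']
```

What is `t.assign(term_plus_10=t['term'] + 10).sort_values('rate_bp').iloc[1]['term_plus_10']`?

filter rows where purpose == 'home':
   term  rate_bp purpose
1   253     1004    home
7   309      855    home
add column term_plus_10 = t['term'] + 10:
   term  rate_bp purpose  term_plus_10
1   253     1004    home           263
7   309      855    home           319
sort by rate_bp:
   term  rate_bp purpose  term_plus_10
7   309      855    home           319
1   253     1004    home           263
So iloc[1]['term_plus_10'] = 263.

263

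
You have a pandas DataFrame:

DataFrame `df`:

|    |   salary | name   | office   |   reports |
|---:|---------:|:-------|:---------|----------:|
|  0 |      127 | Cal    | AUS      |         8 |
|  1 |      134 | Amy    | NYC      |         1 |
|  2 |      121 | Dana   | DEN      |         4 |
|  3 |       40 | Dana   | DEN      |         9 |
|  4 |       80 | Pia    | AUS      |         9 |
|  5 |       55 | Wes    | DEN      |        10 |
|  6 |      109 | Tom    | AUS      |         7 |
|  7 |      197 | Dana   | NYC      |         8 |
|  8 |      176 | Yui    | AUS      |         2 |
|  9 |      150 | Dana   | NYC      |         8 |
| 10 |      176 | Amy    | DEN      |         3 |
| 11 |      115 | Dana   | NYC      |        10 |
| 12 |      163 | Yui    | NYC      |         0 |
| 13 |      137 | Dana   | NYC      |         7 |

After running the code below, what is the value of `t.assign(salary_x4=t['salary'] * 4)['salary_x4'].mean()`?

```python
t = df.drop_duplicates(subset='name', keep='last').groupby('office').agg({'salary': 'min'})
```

362.666666667

drop duplicate name (keep=last):
    salary  name office  reports
0      127   Cal    AUS        8
4       80   Pia    AUS        9
5       55   Wes    DEN       10
6      109   Tom    AUS        7
10     176   Amy    DEN        3
12     163   Yui    NYC        0
13     137  Dana    NYC        7
group by office, min of salary:
        salary
office        
AUS         80
DEN         55
NYC        137
add column salary_x4 = t['salary'] * 4:
        salary  salary_x4
office                   
AUS         80        320
DEN         55        220
NYC        137        548
Finally, mean of column 'salary_x4' = 362.666666667.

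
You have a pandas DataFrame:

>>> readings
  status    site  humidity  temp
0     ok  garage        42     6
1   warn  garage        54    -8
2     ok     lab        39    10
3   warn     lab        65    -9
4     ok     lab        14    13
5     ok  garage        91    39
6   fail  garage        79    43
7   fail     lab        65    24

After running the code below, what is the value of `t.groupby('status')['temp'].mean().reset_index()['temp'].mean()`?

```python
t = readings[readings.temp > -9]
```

14.1666666667

filter rows where temp > -9:
  status    site  humidity  temp
0     ok  garage        42     6
1   warn  garage        54    -8
2     ok     lab        39    10
4     ok     lab        14    13
5     ok  garage        91    39
6   fail  garage        79    43
7   fail     lab        65    24
group by status, mean of temp:
status
fail    33.5
ok      17.0
warn    -8.0
Name: temp, dtype: float64
reset_index():
  status  temp
0   fail  33.5
1     ok  17.0
2   warn  -8.0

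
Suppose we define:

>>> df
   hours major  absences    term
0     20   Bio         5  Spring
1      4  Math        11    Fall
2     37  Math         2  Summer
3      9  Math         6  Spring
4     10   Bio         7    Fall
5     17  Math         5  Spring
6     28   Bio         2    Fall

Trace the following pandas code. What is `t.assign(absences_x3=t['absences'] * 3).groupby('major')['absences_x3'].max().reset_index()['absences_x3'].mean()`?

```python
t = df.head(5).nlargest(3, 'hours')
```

take first 5 rows:
   hours major  absences    term
0     20   Bio         5  Spring
1      4  Math        11    Fall
2     37  Math         2  Summer
3      9  Math         6  Spring
4     10   Bio         7    Fall
take 3 rows with largest hours:
   hours major  absences    term
2     37  Math         2  Summer
0     20   Bio         5  Spring
4     10   Bio         7    Fall
add column absences_x3 = t['absences'] * 3:
   hours major  absences    term  absences_x3
2     37  Math         2  Summer            6
0     20   Bio         5  Spring           15
4     10   Bio         7    Fall           21
group by major, max of absences_x3:
major
Bio     21
Math     6
Name: absences_x3, dtype: int64
reset_index():
  major  absences_x3
0   Bio           21
1  Math            6
Then the mean of column 'absences_x3': 13.5

13.5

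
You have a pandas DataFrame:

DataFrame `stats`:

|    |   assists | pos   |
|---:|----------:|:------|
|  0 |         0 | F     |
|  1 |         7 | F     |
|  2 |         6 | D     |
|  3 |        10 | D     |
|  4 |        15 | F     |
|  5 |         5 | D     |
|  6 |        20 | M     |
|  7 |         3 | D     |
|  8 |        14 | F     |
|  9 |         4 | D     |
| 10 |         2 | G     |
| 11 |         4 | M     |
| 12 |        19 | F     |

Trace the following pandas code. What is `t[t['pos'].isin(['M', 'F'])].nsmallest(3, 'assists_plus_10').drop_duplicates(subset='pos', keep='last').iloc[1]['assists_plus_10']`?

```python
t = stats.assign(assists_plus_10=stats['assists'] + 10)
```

17

add column assists_plus_10 = stats['assists'] + 10:
    assists pos  assists_plus_10
0         0   F               10
1         7   F               17
2         6   D               16
3        10   D               20
4        15   F               25
5         5   D               15
6        20   M               30
7         3   D               13
8        14   F               24
9         4   D               14
10        2   G               12
11        4   M               14
12       19   F               29
filter rows where pos in ['M', 'F']:
    assists pos  assists_plus_10
0         0   F               10
1         7   F               17
4        15   F               25
6        20   M               30
8        14   F               24
11        4   M               14
12       19   F               29
take 3 rows with smallest assists_plus_10:
    assists pos  assists_plus_10
0         0   F               10
11        4   M               14
1         7   F               17
drop duplicate pos (keep=last):
    assists pos  assists_plus_10
11        4   M               14
1         7   F               17
Hence 17.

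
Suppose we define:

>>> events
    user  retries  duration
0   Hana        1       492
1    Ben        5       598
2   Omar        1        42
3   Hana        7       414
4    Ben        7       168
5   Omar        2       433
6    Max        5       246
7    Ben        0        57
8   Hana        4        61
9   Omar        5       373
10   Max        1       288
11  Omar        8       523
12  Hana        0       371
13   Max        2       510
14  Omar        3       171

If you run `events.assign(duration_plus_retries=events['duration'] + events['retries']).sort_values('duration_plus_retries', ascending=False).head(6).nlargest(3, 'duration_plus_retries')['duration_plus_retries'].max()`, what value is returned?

603

add column duration_plus_retries = events['duration'] + events['retries']:
    user  retries  duration  duration_plus_retries
0   Hana        1       492                    493
1    Ben        5       598                    603
2   Omar        1        42                     43
3   Hana        7       414                    421
4    Ben        7       168                    175
5   Omar        2       433                    435
6    Max        5       246                    251
7    Ben        0        57                     57
8   Hana        4        61                     65
9   Omar        5       373                    378
10   Max        1       288                    289
11  Omar        8       523                    531
12  Hana        0       371                    371
13   Max        2       510                    512
14  Omar        3       171                    174
sort by duration_plus_retries descending:
    user  retries  duration  duration_plus_retries
1    Ben        5       598                    603
11  Omar        8       523                    531
13   Max        2       510                    512
0   Hana        1       492                    493
5   Omar        2       433                    435
3   Hana        7       414                    421
9   Omar        5       373                    378
12  Hana        0       371                    371
10   Max        1       288                    289
6    Max        5       246                    251
4    Ben        7       168                    175
14  Omar        3       171                    174
8   Hana        4        61                     65
7    Ben        0        57                     57
2   Omar        1        42                     43
take first 6 rows:
    user  retries  duration  duration_plus_retries
1    Ben        5       598                    603
11  Omar        8       523                    531
13   Max        2       510                    512
0   Hana        1       492                    493
5   Omar        2       433                    435
3   Hana        7       414                    421
take 3 rows with largest duration_plus_retries:
    user  retries  duration  duration_plus_retries
1    Ben        5       598                    603
11  Omar        8       523                    531
13   Max        2       510                    512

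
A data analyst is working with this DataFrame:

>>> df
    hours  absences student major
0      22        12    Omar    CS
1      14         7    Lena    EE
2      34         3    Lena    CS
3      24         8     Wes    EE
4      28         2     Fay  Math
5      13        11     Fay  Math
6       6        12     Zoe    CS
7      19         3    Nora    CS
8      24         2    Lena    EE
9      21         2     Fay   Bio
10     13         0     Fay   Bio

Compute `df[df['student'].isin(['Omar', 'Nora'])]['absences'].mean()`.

7.5

filter rows where student in ['Omar', 'Nora']:
   hours  absences student major
0     22        12    Omar    CS
7     19         3    Nora    CS
Reading off the mean of column 'absences', we get 7.5.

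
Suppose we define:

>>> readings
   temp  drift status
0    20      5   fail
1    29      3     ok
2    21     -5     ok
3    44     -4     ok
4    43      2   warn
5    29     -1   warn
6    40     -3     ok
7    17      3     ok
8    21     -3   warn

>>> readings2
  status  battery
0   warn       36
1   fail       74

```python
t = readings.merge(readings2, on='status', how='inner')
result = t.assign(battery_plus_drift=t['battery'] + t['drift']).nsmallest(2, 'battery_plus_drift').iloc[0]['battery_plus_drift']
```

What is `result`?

merge on 'status' (how='inner') → 4 rows:
   temp  drift status  battery
0    20      5   fail       74
1    43      2   warn       36
2    29     -1   warn       36
3    21     -3   warn       36
add column battery_plus_drift = t['battery'] + t['drift']:
   temp  drift status  battery  battery_plus_drift
0    20      5   fail       74                  79
1    43      2   warn       36                  38
2    29     -1   warn       36                  35
3    21     -3   warn       36                  33
take 2 rows with smallest battery_plus_drift:
   temp  drift status  battery  battery_plus_drift
3    21     -3   warn       36                  33
2    29     -1   warn       36                  35

33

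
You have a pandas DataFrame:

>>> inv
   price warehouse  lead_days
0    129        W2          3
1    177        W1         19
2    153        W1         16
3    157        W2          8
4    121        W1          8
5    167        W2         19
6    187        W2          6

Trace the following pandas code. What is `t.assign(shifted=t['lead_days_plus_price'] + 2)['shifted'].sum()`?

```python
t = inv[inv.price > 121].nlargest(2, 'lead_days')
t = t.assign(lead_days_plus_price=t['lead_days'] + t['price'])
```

386

filter rows where price > 121:
   price warehouse  lead_days
0    129        W2          3
1    177        W1         19
2    153        W1         16
3    157        W2          8
5    167        W2         19
6    187        W2          6
take 2 rows with largest lead_days:
   price warehouse  lead_days
1    177        W1         19
5    167        W2         19
add column lead_days_plus_price = t['lead_days'] + t['price']:
   price warehouse  lead_days  lead_days_plus_price
1    177        W1         19                   196
5    167        W2         19                   186
add column shifted = t['lead_days_plus_price'] + 2:
   price warehouse  lead_days  lead_days_plus_price  shifted
1    177        W1         19                   196      198
5    167        W2         19                   186      188
Hence 386.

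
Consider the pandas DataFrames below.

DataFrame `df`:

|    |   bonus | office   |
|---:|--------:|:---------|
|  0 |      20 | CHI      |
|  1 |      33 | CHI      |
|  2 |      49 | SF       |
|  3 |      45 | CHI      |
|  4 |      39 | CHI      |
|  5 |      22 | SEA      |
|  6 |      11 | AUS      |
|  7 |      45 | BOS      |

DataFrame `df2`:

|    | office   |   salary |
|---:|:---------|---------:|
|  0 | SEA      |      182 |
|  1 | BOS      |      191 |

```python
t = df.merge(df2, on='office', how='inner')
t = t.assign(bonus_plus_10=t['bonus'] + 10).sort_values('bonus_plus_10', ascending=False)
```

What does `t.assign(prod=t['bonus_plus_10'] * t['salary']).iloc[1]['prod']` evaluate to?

5824

merge on 'office' (how='inner') → 2 rows:
   bonus office  salary
0     22    SEA     182
1     45    BOS     191
add column bonus_plus_10 = t['bonus'] + 10:
   bonus office  salary  bonus_plus_10
0     22    SEA     182             32
1     45    BOS     191             55
sort by bonus_plus_10 descending:
   bonus office  salary  bonus_plus_10
1     45    BOS     191             55
0     22    SEA     182             32
add column prod = t['bonus_plus_10'] * t['salary']:
   bonus office  salary  bonus_plus_10   prod
1     45    BOS     191             55  10505
0     22    SEA     182             32   5824
Hence 5824.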